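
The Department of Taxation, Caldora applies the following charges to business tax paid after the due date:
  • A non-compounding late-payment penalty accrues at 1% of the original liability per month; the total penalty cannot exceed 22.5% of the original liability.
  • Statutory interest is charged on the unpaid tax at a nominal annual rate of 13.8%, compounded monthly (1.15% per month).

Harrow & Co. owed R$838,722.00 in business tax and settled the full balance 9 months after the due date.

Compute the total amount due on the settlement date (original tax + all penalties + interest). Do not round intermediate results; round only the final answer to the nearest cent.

Penalty: 9 × 1% × R$838,722.00 = R$75,484.98 (below the 22.5% cap of R$188,712.45)
Interest: R$838,722.00 × ((1 + 0.0115)^9 − 1) = R$838,722.00 × 0.1083910… = R$90,909.9019…
Total = R$838,722.00 + R$75,484.9800 + R$90,909.9019… = R$1,005,116.88

R$1,005,116.88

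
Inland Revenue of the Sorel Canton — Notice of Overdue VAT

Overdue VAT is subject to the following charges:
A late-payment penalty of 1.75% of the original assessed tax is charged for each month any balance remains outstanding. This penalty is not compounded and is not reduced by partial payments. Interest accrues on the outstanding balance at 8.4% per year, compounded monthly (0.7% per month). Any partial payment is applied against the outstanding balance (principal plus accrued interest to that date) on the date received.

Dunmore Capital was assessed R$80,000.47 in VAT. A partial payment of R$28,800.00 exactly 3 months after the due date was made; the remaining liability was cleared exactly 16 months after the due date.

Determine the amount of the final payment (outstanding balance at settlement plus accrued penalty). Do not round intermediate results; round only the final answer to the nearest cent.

Balance at month 3: R$80,000.4700 × (1 + 0.007)^3 = R$81,692.2674…
After R$28,800.00 payment: R$81,692.2674… − R$28,800.00 = R$52,892.2674…
Balance at month 16: R$52,892.2674… × (1 + 0.007)^13 = R$57,912.8985…
Penalty: 16 × 1.75% × R$80,000.47 = R$22,400.13…
Final settlement = outstanding balance + penalty = R$57,912.8985… + R$22,400.13… = R$80,313.03

R$80,313.03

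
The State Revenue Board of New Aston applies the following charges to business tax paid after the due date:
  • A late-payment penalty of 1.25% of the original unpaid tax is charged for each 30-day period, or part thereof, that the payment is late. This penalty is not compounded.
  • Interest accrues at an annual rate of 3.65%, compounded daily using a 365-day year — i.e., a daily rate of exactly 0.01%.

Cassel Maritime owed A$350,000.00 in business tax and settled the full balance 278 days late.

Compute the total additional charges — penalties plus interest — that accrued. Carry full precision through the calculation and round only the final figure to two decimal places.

Penalty periods: ⌈278/30⌉ = 10; penalty = 10 × 1.25% × A$350,000.00 = A$43,750.00
Interest: A$350,000.00 × ((1 + 0.0001)^278 − 1) = A$350,000.00 × 0.02818860… = A$9,866.0089…
Penalties + interest = A$43,750.0000 + A$9,866.0089… = A$53,616.01

A$53,616.01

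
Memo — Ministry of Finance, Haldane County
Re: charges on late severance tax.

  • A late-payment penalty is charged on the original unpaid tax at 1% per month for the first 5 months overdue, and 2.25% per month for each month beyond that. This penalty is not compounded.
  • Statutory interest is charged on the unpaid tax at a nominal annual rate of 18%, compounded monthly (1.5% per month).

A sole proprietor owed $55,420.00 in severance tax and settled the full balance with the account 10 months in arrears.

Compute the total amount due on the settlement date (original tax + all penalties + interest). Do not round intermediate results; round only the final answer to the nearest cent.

Penalty, months 1–5: 5 × 1% × $55,420.00 = $2,771.00
Penalty, months 6–10: 5 × 2.25% × $55,420.00 = $6,234.75
Interest: $55,420.00 × ((1 + 0.015)^10 − 1) = $55,420.00 × 0.1605408… = $8,897.1725…
Total = $55,420.00 + $9,005.7500 + $8,897.1725… = $73,322.92

$73,322.92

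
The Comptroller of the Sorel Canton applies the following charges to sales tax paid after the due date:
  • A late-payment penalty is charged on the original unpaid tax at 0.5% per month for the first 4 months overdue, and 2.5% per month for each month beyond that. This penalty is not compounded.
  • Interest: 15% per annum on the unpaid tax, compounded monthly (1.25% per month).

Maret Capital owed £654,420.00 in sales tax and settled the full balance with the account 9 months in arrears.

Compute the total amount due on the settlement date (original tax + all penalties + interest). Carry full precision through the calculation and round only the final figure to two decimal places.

£826,723.67

Penalty, months 1–4: 4 × 0.5% × £654,420.00 = £13,088.40
Penalty, months 5–9: 5 × 2.5% × £654,420.00 = £81,802.50
Interest: £654,420.00 × ((1 + 0.0125)^9 − 1) = £654,420.00 × 0.1182922… = £77,412.7668…
Total = £654,420.00 + £94,890.9000 + £77,412.7668… = £826,723.67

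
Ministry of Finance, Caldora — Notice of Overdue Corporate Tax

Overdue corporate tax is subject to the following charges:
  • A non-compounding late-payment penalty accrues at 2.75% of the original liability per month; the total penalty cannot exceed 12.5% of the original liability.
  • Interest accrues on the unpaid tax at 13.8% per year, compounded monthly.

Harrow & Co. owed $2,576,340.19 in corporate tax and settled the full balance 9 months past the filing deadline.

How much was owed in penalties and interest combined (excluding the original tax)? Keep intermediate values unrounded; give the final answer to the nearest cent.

Penalty (uncapped): 9 × 2.75% × $2,576,340.19 = $637,644.20…; cap = 12.5% × $2,576,340.19 = $322,042.52… → penalty = $322,042.52…
Interest (13.8%/yr ÷ 12 = 1.15%/month): $2,576,340.19 × ((1 + 0.0115)^9 − 1) = $279,252.0452…
Penalties + interest = $322,042.5238… + $279,252.0452… = $601,294.57

$601,294.57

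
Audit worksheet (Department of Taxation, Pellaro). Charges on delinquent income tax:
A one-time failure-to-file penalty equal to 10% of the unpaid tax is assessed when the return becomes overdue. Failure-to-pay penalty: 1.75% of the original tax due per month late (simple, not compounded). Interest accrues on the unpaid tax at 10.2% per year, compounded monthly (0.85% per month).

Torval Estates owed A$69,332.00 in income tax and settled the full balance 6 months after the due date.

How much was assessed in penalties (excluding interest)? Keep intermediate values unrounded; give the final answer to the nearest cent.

A$14,213.06

Failure-to-file penalty: 10% × A$69,332.00 = A$6,933.20
Failure-to-pay penalty = 1.75% × A$69,332.00 × 6 mo = A$7,279.86
Total penalty = A$6,933.20 + A$7,279.86 = A$14,213.06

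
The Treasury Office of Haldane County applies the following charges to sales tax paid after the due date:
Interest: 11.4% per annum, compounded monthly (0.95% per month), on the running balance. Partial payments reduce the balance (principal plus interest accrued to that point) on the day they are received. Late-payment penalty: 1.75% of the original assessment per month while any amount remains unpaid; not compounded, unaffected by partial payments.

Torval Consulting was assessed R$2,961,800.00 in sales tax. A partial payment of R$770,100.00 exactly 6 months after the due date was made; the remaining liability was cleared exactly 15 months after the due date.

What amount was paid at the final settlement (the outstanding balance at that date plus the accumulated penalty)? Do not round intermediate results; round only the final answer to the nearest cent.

Balance at month 6: R$2,961,800.0000 × (1 + 0.0095)^6 = R$3,134,683.2875…
After R$770,100.00 payment: R$3,134,683.2875… − R$770,100.00 = R$2,364,583.2875…
Balance at month 15: R$2,364,583.2875… × (1 + 0.0095)^9 = R$2,574,610.4357…
Penalty: 15 × 1.75% × R$2,961,800.00 = R$777,472.50
Final settlement = outstanding balance + penalty = R$2,574,610.4357… + R$777,472.50 = R$3,352,082.94

R$3,352,082.94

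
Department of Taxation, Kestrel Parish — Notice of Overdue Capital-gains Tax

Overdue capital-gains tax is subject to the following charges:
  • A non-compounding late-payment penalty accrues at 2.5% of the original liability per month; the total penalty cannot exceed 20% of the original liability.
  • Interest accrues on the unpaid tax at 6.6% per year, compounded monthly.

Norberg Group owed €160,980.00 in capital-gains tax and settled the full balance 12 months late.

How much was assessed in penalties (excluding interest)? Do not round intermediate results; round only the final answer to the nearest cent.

Penalty (uncapped): 12 × 2.5% × €160,980.00 = €48,294.00; cap = 20% × €160,980.00 = €32,196.00 → penalty = €32,196.00

€32,196.00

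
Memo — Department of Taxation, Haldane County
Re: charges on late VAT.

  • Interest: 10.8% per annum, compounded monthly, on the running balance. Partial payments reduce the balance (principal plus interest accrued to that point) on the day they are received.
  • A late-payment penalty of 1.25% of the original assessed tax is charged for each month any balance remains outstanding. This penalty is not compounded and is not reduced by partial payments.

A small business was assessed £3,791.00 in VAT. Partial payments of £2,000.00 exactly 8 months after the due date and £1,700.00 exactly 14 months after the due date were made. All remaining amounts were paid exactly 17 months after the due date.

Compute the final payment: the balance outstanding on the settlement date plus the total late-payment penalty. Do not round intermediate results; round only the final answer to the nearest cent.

Monthly rate = 10.8% ÷ 12 = 0.9%
Balance at month 8: £3,791.0000 × (1 + 0.009)^8 = £4,072.7065…
After £2,000.00 payment: £4,072.7065… − £2,000.00 = £2,072.7065…
Balance at month 14: £2,072.7065… × (1 + 0.009)^6 = £2,187.1814…
After £1,700.00 payment: £2,187.1814… − £1,700.00 = £487.1814…
Balance at month 17: £487.1814… × (1 + 0.009)^3 = £500.4541…
Penalty: 17 × 1.25% × £3,791.00 = £805.59…
Final settlement = outstanding balance + penalty = £500.4541… + £805.59… = £1,306.04

£1,306.04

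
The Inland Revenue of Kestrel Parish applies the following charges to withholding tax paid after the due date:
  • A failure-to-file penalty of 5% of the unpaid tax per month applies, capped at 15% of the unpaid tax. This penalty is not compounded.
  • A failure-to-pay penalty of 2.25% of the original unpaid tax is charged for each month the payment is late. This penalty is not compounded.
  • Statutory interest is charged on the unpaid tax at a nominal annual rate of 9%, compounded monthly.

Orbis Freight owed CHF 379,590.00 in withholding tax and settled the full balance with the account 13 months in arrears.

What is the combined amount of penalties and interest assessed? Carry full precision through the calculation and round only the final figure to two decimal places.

CHF 206,690.72

Failure-to-file: 13 × 5% × CHF 379,590.00 = CHF 246,733.50, capped at 15% × CHF 379,590.00 = CHF 56,938.50
Failure-to-pay penalty: 13 × 2.25% × CHF 379,590.00 = CHF 111,030.08…
Interest (9%/yr ÷ 12 = 0.75%/month): CHF 379,590.00 × ((1 + 0.0075)^13 − 1) = CHF 38,722.1465…
Penalties + interest = CHF 167,968.5750 + CHF 38,722.1465… = CHF 206,690.72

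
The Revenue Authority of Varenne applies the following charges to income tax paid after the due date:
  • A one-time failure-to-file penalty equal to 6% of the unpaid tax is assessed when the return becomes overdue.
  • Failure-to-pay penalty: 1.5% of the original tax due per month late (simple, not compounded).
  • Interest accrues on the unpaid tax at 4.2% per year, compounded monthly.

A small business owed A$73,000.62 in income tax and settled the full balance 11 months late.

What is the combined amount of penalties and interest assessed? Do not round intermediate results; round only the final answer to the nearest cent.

A$19,285.37

Failure-to-file penalty: 6% × A$73,000.62 = A$4,380.04…
Failure-to-pay penalty: 11 × 1.5% × A$73,000.62 = A$12,045.10…
Interest (4.2%/yr ÷ 12 = 0.35%/month): A$73,000.62 × ((1 + 0.0035)^11 − 1) = A$2,860.2281…
Penalties + interest = A$16,425.1395 + A$2,860.2281… = A$19,285.37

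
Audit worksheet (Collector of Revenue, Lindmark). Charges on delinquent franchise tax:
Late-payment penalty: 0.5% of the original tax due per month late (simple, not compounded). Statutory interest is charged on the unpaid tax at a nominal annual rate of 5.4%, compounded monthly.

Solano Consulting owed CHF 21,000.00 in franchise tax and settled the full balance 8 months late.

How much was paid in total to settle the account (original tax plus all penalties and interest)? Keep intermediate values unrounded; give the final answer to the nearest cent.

Late-payment penalty: 8 × 0.5% × CHF 21,000.00 = CHF 840.00
Interest (5.4%/yr ÷ 12 = 0.45%/month): CHF 21,000.00 × ((1 + 0.0045)^8 − 1) = CHF 768.0148…
Total = CHF 21,000.00 + CHF 840.0000 + CHF 768.0148… = CHF 22,608.01

CHF 22,608.01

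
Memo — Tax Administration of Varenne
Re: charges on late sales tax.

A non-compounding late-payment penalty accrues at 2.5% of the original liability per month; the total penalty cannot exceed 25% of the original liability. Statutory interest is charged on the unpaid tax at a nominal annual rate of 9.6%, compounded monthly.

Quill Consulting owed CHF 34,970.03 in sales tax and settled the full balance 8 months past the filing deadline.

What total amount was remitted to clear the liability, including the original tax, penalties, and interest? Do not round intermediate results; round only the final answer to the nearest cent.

Penalty: 8 × 2.5% × CHF 34,970.03 = CHF 6,994.01… (below the 25% cap of CHF 8,742.51…)
Interest (9.6%/yr ÷ 12 = 0.8%/month): CHF 34,970.03 × ((1 + 0.008)^8 − 1) = CHF 2,301.7610…
Total = CHF 34,970.03 + CHF 6,994.0060 + CHF 2,301.7610… = CHF 44,265.80

CHF 44,265.80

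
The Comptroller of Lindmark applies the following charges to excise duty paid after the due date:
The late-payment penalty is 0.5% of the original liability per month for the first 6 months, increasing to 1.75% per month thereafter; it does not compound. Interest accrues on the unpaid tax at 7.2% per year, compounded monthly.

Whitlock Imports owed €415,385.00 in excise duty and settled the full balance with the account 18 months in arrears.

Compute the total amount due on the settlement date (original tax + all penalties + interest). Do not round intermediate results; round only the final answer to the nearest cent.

€562,301.81

Penalty, months 1–6: 6 × 0.5% × €415,385.00 = €12,461.55
Penalty, months 7–18: 12 × 1.75% × €415,385.00 = €87,230.85
Interest (7.2%/yr ÷ 12 = 0.6%/month): €415,385.00 × ((1 + 0.006)^18 − 1) = €47,224.4100…
Total = €415,385.00 + €99,692.4000 + €47,224.4100… = €562,301.81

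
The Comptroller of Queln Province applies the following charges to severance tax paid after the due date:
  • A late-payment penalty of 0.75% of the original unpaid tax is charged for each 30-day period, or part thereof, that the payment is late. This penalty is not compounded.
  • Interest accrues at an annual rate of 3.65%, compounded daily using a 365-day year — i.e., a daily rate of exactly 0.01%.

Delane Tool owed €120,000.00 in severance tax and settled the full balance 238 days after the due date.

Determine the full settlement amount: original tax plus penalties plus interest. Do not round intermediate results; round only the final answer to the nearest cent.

Penalty periods: ⌈238/30⌉ = 8; penalty = 8 × 0.75% × €120,000.00 = €7,200.00
Interest: €120,000.00 × ((1 + 0.0001)^238 − 1) = €120,000.00 × 0.02408426… = €2,890.1114…
Total = €120,000.00 + €7,200.0000 + €2,890.1114… = €130,090.11

€130,090.11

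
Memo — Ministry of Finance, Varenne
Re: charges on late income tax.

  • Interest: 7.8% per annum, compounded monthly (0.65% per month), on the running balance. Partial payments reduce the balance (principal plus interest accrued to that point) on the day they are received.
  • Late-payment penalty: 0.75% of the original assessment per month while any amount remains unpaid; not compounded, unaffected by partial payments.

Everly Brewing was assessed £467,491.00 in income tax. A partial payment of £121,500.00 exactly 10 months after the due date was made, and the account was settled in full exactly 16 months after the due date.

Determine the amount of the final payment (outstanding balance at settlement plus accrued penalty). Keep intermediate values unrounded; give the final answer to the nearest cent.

£448,336.43

Balance at month 10: £467,491.0000 × (1 + 0.0065)^10 = £498,782.3150…
After £121,500.00 payment: £498,782.3150… − £121,500.00 = £377,282.3150…
Balance at month 16: £377,282.3150… × (1 + 0.0065)^6 = £392,237.5104…
Penalty: 16 × 0.75% × £467,491.00 = £56,098.92
Final settlement = outstanding balance + penalty = £392,237.5104… + £56,098.92 = £448,336.43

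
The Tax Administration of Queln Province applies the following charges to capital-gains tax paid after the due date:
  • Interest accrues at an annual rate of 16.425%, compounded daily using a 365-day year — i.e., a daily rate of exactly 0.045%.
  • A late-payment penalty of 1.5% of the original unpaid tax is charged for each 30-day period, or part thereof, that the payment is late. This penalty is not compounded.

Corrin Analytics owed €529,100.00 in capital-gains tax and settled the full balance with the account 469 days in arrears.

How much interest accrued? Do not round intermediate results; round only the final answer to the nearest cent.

Interest: €529,100.00 × ((1 + 0.00045)^469 − 1) = €529,100.00 × 0.23491548… = €124,293.7788…

€124,293.78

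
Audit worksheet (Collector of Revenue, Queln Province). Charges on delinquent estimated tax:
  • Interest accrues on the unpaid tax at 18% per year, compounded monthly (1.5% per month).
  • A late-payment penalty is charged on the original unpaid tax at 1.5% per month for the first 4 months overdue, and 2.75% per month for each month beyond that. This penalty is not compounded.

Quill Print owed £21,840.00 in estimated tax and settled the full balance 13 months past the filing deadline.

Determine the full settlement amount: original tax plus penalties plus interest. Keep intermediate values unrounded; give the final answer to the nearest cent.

Penalty, months 1–4: 4 × 1.5% × £21,840.00 = £1,310.40
Penalty, months 5–13: 9 × 2.75% × £21,840.00 = £5,405.40
Interest: £21,840.00 × ((1 + 0.015)^13 − 1) = £21,840.00 × 0.2135524… = £4,663.9854…
Total = £21,840.00 + £6,715.8000 + £4,663.9854… = £33,219.79

£33,219.79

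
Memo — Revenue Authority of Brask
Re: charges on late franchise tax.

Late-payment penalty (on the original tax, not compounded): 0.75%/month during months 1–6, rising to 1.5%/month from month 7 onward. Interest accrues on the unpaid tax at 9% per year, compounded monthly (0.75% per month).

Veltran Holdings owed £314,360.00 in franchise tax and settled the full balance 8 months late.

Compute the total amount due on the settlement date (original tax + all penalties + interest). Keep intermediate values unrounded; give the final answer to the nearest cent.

Penalty, months 1–6: 6 × 0.75% × £314,360.00 = £14,146.20
Penalty, months 7–8: 2 × 1.5% × £314,360.00 = £9,430.80
Interest: £314,360.00 × ((1 + 0.0075)^8 − 1) = £314,360.00 × 0.0615988… = £19,364.2138…
Total = £314,360.00 + £23,577.0000 + £19,364.2138… = £357,301.21

£357,301.21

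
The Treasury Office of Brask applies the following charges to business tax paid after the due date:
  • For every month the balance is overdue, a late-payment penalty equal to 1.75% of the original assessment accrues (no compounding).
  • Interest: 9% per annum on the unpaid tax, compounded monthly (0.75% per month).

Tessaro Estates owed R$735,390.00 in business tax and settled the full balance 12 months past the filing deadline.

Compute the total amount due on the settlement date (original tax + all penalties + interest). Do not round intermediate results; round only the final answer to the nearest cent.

R$958,806.55

Late-payment penalty: 12 × 1.75% × R$735,390.00 = R$154,431.90
Interest: R$735,390.00 × ((1 + 0.0075)^12 − 1) = R$735,390.00 × 0.0938069… = R$68,984.6545…
Total = R$735,390.00 + R$154,431.9000 + R$68,984.6545… = R$958,806.55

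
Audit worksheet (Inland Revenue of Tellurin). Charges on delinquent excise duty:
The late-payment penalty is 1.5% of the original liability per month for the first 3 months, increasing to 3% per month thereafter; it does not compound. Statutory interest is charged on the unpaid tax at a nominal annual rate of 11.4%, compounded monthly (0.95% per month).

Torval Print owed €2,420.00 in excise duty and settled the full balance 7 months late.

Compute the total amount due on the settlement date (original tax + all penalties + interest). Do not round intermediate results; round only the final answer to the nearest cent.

€2,984.89

Penalty, months 1–3: 3 × 1.5% × €2,420.00 = €108.90
Penalty, months 4–7: 4 × 3% × €2,420.00 = €290.40
Interest: €2,420.00 × ((1 + 0.0095)^7 − 1) = €2,420.00 × 0.0684255… = €165.5898…
Total = €2,420.00 + €399.3000 + €165.5898… = €2,984.89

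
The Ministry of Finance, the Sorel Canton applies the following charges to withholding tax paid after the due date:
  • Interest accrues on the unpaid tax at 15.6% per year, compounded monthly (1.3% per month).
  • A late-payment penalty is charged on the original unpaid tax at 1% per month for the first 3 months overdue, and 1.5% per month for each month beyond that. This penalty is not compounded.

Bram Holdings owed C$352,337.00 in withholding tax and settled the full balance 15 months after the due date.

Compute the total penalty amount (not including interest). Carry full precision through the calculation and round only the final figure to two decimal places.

Penalty, months 1–3: 3 × 1% × C$352,337.00 = C$10,570.11
Penalty, months 4–15: 12 × 1.5% × C$352,337.00 = C$63,420.66
Total penalty = C$10,570.11 + C$63,420.66 = C$73,990.77

C$73,990.77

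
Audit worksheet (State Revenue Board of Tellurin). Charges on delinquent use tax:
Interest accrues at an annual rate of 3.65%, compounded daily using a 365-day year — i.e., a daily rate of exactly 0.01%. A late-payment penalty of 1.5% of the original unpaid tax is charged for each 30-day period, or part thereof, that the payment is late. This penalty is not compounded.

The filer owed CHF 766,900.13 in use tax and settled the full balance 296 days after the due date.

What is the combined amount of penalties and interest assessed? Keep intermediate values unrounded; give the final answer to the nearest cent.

Penalty periods: ⌈296/30⌉ = 10; penalty = 10 × 1.5% × CHF 766,900.13 = CHF 115,035.02…
Interest: CHF 766,900.13 × ((1 + 0.0001)^296 − 1) = CHF 766,900.13 × 0.03004091… = CHF 23,038.3779…
Penalties + interest = CHF 115,035.0195 + CHF 23,038.3779… = CHF 138,073.40

CHF 138,073.40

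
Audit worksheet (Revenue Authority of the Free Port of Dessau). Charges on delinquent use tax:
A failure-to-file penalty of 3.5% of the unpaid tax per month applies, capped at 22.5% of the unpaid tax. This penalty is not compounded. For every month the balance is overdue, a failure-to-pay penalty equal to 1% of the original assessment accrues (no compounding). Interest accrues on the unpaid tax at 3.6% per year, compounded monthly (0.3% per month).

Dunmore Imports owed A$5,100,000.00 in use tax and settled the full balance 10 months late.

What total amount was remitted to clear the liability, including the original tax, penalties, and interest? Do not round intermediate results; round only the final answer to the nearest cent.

A$6,912,582.11

Failure-to-file: 10 × 3.5% × A$5,100,000.00 = A$1,785,000.00, capped at 22.5% × A$5,100,000.00 = A$1,147,500.00
Failure-to-pay penalty: 10 × 1% × A$5,100,000.00 = A$510,000.00
Interest: A$5,100,000.00 × ((1 + 0.003)^10 − 1) = A$5,100,000.00 × 0.0304083… = A$155,082.1111…
Total = A$5,100,000.00 + A$1,657,500.0000 + A$155,082.1111… = A$6,912,582.11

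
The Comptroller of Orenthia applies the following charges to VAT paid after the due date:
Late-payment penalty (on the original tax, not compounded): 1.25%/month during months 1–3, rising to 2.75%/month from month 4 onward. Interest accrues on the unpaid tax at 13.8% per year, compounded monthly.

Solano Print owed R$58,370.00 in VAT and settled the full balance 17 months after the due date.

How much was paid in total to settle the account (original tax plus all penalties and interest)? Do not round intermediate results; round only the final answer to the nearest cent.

R$95,555.37

Penalty, months 1–3: 3 × 1.25% × R$58,370.00 = R$2,188.88…
Penalty, months 4–17: 14 × 2.75% × R$58,370.00 = R$22,472.45
Interest (13.8%/yr ÷ 12 = 1.15%/month): R$58,370.00 × ((1 + 0.0115)^17 − 1) = R$12,524.0479…
Total = R$58,370.00 + R$24,661.3250 + R$12,524.0479… = R$95,555.37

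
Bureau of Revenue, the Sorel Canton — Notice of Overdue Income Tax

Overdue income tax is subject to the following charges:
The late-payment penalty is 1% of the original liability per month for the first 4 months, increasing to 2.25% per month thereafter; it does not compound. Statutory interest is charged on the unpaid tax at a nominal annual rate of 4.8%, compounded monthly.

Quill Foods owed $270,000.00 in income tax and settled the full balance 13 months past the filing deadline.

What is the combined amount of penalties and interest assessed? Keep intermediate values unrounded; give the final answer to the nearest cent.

Penalty, months 1–4: 4 × 1% × $270,000.00 = $10,800.00
Penalty, months 5–13: 9 × 2.25% × $270,000.00 = $54,675.00
Interest (4.8%/yr ÷ 12 = 0.4%/month): $270,000.00 × ((1 + 0.004)^13 − 1) = $14,381.9519…
Penalties + interest = $65,475.0000 + $14,381.9519… = $79,856.95

$79,856.95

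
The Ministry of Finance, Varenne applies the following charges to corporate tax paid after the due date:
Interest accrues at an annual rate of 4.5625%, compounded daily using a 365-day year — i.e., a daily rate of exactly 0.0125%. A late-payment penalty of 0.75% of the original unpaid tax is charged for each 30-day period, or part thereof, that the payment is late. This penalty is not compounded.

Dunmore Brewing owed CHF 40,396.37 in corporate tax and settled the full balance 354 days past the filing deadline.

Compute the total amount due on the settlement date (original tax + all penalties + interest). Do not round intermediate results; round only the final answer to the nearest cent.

CHF 45,859.61

Penalty periods: ⌈354/30⌉ = 12; penalty = 12 × 0.75% × CHF 40,396.37 = CHF 3,635.67…
Interest: CHF 40,396.37 × ((1 + 0.000125)^354 − 1) = CHF 40,396.37 × 0.04524074… = CHF 1,827.5618…
Total = CHF 40,396.37 + CHF 3,635.6733 + CHF 1,827.5618… = CHF 45,859.61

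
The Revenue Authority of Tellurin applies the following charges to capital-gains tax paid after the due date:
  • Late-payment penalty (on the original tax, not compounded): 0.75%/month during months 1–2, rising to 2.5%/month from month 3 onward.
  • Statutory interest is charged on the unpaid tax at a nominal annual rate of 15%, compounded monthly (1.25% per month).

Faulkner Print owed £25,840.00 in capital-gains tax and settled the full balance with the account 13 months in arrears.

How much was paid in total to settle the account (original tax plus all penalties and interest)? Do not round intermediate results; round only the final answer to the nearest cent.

£37,862.42

Penalty, months 1–2: 2 × 0.75% × £25,840.00 = £387.60
Penalty, months 3–13: 11 × 2.5% × £25,840.00 = £7,106.00
Interest: £25,840.00 × ((1 + 0.0125)^13 − 1) = £25,840.00 × 0.1752639… = £4,528.8204…
Total = £25,840.00 + £7,493.6000 + £4,528.8204… = £37,862.42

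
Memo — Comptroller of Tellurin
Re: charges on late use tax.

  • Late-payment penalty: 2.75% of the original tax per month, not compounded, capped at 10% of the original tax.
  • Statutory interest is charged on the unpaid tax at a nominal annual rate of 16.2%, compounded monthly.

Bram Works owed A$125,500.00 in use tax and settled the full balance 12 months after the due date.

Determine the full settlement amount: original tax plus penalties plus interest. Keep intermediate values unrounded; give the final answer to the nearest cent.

Penalty (uncapped): 12 × 2.75% × A$125,500.00 = A$41,415.00; cap = 10% × A$125,500.00 = A$12,550.00 → penalty = A$12,550.00
Interest (16.2%/yr ÷ 12 = 1.35%/month): A$125,500.00 × ((1 + 0.0135)^12 − 1) = A$21,910.6164…
Total = A$125,500.00 + A$12,550.0000 + A$21,910.6164… = A$159,960.62

A$159,960.62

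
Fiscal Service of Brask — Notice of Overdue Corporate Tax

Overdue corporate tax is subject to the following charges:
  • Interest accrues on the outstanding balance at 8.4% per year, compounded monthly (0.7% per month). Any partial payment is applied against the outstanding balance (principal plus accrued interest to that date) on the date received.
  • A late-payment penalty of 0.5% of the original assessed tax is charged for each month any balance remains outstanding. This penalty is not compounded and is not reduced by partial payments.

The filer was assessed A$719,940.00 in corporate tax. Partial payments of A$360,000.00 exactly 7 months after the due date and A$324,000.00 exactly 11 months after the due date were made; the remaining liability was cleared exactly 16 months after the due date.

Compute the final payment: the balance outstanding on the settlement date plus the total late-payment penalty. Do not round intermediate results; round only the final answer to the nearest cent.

Balance at month 7: A$719,940.0000 × (1 + 0.007)^7 = A$755,966.5819…
After A$360,000.00 payment: A$755,966.5819… − A$360,000.00 = A$395,966.5819…
Balance at month 11: A$395,966.5819… × (1 + 0.007)^4 = A$407,170.6046…
After A$324,000.00 payment: A$407,170.6046… − A$324,000.00 = A$83,170.6046…
Balance at month 16: A$83,170.6046… × (1 + 0.007)^5 = A$86,122.6156…
Penalty: 16 × 0.5% × A$719,940.00 = A$57,595.20
Final settlement = outstanding balance + penalty = A$86,122.6156… + A$57,595.20 = A$143,717.82

A$143,717.82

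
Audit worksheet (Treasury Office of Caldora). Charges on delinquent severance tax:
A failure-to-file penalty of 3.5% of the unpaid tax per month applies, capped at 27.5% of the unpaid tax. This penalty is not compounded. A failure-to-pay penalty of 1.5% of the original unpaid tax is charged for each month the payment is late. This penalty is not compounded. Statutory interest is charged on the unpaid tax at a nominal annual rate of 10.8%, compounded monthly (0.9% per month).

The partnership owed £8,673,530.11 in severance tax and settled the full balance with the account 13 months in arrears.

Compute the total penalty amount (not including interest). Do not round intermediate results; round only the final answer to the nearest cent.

£4,076,559.15

Failure-to-file: 13 × 3.5% × £8,673,530.11 = £3,946,456.20…, capped at 27.5% × £8,673,530.11 = £2,385,220.78…
Failure-to-pay penalty: 13 × 1.5% × £8,673,530.11 = £1,691,338.37…
Total penalty = £2,385,220.78… + £1,691,338.37… = £4,076,559.15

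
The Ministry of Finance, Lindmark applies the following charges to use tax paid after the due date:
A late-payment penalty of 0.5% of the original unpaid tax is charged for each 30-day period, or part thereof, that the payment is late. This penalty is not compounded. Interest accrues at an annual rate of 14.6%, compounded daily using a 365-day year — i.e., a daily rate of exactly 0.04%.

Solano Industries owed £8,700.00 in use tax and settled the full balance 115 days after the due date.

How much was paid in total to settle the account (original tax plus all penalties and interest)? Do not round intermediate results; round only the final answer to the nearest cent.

Penalty periods: ⌈115/30⌉ = 4; penalty = 4 × 0.5% × £8,700.00 = £174.00
Interest: £8,700.00 × ((1 + 0.0004)^115 − 1) = £8,700.00 × 0.04706478… = £409.4636…
Total = £8,700.00 + £174.0000 + £409.4636… = £9,283.46

£9,283.46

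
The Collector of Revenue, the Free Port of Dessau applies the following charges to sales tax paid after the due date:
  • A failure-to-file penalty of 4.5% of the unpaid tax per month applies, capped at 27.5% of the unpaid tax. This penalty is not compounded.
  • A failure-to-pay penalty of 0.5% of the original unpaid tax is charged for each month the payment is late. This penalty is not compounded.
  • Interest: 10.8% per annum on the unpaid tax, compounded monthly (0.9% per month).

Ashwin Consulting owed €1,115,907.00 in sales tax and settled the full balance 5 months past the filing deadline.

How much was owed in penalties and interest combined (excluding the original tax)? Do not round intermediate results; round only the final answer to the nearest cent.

€330,104.62

Failure-to-file: 5 × 4.5% × €1,115,907.00 = €251,079.08… (under the 27.5% cap)
Failure-to-pay penalty: 5 × 0.5% × €1,115,907.00 = €27,897.68…
Interest: €1,115,907.00 × ((1 + 0.009)^5 − 1) = €1,115,907.00 × 0.0458173… = €51,127.8713…
Penalties + interest = €278,976.7500 + €51,127.8713… = €330,104.62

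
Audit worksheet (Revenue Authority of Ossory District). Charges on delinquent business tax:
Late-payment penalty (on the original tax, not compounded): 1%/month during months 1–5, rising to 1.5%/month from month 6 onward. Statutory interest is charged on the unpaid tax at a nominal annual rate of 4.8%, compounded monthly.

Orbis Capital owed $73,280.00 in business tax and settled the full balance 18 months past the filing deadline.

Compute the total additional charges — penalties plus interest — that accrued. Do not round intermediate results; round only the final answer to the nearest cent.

$23,413.03

Penalty, months 1–5: 5 × 1% × $73,280.00 = $3,664.00
Penalty, months 6–18: 13 × 1.5% × $73,280.00 = $14,289.60
Interest (4.8%/yr ÷ 12 = 0.4%/month): $73,280.00 × ((1 + 0.004)^18 − 1) = $5,459.4345…
Penalties + interest = $17,953.6000 + $5,459.4345… = $23,413.03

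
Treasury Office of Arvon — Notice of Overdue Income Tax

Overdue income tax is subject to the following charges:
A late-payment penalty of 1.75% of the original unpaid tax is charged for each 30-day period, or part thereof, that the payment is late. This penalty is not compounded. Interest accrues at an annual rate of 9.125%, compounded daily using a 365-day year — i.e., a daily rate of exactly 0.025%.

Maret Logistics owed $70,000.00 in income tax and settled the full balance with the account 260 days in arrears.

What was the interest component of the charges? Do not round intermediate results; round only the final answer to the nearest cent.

$4,700.52

Interest: $70,000.00 × ((1 + 0.00025)^260 − 1) = $70,000.00 × 0.06715036… = $4,700.5249…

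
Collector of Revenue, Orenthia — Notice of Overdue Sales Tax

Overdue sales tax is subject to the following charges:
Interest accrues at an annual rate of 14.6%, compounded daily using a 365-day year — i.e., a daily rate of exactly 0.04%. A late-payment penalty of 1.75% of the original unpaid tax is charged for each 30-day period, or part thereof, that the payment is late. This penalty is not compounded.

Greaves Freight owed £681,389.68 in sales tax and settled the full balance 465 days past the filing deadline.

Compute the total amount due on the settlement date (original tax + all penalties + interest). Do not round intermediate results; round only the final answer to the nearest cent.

£1,011,439.49

Penalty periods: ⌈465/30⌉ = 16; penalty = 16 × 1.75% × £681,389.68 = £190,789.11…
Interest: £681,389.68 × ((1 + 0.0004)^465 − 1) = £681,389.68 × 0.20437747… = £139,260.6980…
Total = £681,389.68 + £190,789.1104 + £139,260.6980… = £1,011,439.49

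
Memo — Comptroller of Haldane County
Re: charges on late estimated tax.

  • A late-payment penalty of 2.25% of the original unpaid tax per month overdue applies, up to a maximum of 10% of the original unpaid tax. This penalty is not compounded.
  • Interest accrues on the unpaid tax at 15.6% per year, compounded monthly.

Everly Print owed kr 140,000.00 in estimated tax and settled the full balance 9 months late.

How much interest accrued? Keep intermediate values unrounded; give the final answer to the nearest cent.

Interest (15.6%/yr ÷ 12 = 1.3%/month): kr 140,000.00 × ((1 + 0.013)^9 − 1) = kr 17,258.1071…

kr 17,258.11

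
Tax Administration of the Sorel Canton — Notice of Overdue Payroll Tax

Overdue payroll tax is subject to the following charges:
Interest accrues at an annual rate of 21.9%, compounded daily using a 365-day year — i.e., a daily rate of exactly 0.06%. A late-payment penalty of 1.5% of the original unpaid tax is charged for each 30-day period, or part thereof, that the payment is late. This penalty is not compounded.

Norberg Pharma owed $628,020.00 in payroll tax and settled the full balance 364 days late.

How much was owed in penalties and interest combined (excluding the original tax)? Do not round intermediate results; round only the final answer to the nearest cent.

$275,702.74

Penalty periods: ⌈364/30⌉ = 13; penalty = 13 × 1.5% × $628,020.00 = $122,463.90
Interest: $628,020.00 × ((1 + 0.0006)^364 − 1) = $628,020.00 × 0.24400312… = $153,238.8424…
Penalties + interest = $122,463.9000 + $153,238.8424… = $275,702.74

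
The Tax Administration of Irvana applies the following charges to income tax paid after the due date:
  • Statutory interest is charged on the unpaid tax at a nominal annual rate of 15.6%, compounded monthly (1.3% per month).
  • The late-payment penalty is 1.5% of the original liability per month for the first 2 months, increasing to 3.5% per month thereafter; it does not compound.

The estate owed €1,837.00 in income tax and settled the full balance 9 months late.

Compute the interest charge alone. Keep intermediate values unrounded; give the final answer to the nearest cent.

€226.45

Interest: €1,837.00 × ((1 + 0.013)^9 − 1) = €1,837.00 × 0.1232722… = €226.4510…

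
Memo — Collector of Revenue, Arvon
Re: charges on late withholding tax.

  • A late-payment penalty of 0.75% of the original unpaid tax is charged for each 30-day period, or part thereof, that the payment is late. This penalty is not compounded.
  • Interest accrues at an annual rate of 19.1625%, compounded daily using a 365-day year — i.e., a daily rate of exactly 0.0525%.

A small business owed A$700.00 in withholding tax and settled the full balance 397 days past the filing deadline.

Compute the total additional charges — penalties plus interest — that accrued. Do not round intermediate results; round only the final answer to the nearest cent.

A$235.67

Penalty periods: ⌈397/30⌉ = 14; penalty = 14 × 0.75% × A$700.00 = A$73.50
Interest: A$700.00 × ((1 + 0.000525)^397 − 1) = A$700.00 × 0.23166918… = A$162.1684…
Penalties + interest = A$73.5000 + A$162.1684… = A$235.67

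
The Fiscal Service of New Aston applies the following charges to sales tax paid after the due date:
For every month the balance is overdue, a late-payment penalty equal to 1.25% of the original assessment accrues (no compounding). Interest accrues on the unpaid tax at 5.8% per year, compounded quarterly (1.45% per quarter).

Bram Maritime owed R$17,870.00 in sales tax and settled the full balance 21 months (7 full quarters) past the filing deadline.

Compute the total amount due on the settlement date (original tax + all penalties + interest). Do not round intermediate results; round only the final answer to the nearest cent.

Late-payment penalty = 1.25% × R$17,870.00 × 21 mo = R$4,690.88…
Interest: R$17,870.00 × ((1 + 0.0145)^7 − 1) = R$17,870.00 × 0.1060235… = R$1,894.6402…
Total = R$17,870.00 + R$4,690.8750 + R$1,894.6402… = R$24,455.52

R$24,455.52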